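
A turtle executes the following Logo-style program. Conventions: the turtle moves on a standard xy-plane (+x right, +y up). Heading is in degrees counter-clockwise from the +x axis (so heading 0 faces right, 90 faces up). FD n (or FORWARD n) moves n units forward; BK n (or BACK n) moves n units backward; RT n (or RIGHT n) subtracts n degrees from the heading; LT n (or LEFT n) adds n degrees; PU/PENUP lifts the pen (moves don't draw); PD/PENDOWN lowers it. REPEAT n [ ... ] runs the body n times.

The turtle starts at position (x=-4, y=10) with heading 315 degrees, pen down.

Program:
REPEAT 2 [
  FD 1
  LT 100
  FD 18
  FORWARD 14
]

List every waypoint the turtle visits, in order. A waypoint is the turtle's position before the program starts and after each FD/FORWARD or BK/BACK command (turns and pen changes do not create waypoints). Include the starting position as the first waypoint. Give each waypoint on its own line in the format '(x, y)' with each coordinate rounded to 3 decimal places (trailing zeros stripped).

Executing turtle program step by step:
Start: pos=(-4,10), heading=315, pen down
REPEAT 2 [
  -- iteration 1/2 --
  FD 1: (-4,10) -> (-3.293,9.293) [heading=315, draw]
  LT 100: heading 315 -> 55
  FD 18: (-3.293,9.293) -> (7.031,24.038) [heading=55, draw]
  FD 14: (7.031,24.038) -> (15.062,35.506) [heading=55, draw]
  -- iteration 2/2 --
  FD 1: (15.062,35.506) -> (15.635,36.325) [heading=55, draw]
  LT 100: heading 55 -> 155
  FD 18: (15.635,36.325) -> (-0.678,43.932) [heading=155, draw]
  FD 14: (-0.678,43.932) -> (-13.367,49.849) [heading=155, draw]
]
Final: pos=(-13.367,49.849), heading=155, 6 segment(s) drawn
Waypoints (7 total):
(-4, 10)
(-3.293, 9.293)
(7.031, 24.038)
(15.062, 35.506)
(15.635, 36.325)
(-0.678, 43.932)
(-13.367, 49.849)

Answer: (-4, 10)
(-3.293, 9.293)
(7.031, 24.038)
(15.062, 35.506)
(15.635, 36.325)
(-0.678, 43.932)
(-13.367, 49.849)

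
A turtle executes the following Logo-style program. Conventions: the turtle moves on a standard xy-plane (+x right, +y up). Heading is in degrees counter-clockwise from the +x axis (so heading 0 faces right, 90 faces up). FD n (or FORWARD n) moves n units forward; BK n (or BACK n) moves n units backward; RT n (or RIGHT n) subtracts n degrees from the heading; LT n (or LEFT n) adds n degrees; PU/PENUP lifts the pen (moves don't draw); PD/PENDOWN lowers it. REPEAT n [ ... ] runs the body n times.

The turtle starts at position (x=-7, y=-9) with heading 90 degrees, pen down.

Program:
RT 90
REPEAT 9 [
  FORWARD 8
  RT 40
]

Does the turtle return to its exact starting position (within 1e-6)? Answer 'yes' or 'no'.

Answer: yes

Derivation:
Executing turtle program step by step:
Start: pos=(-7,-9), heading=90, pen down
RT 90: heading 90 -> 0
REPEAT 9 [
  -- iteration 1/9 --
  FD 8: (-7,-9) -> (1,-9) [heading=0, draw]
  RT 40: heading 0 -> 320
  -- iteration 2/9 --
  FD 8: (1,-9) -> (7.128,-14.142) [heading=320, draw]
  RT 40: heading 320 -> 280
  -- iteration 3/9 --
  FD 8: (7.128,-14.142) -> (8.518,-22.021) [heading=280, draw]
  RT 40: heading 280 -> 240
  -- iteration 4/9 --
  FD 8: (8.518,-22.021) -> (4.518,-28.949) [heading=240, draw]
  RT 40: heading 240 -> 200
  -- iteration 5/9 --
  FD 8: (4.518,-28.949) -> (-3,-31.685) [heading=200, draw]
  RT 40: heading 200 -> 160
  -- iteration 6/9 --
  FD 8: (-3,-31.685) -> (-10.518,-28.949) [heading=160, draw]
  RT 40: heading 160 -> 120
  -- iteration 7/9 --
  FD 8: (-10.518,-28.949) -> (-14.518,-22.021) [heading=120, draw]
  RT 40: heading 120 -> 80
  -- iteration 8/9 --
  FD 8: (-14.518,-22.021) -> (-13.128,-14.142) [heading=80, draw]
  RT 40: heading 80 -> 40
  -- iteration 9/9 --
  FD 8: (-13.128,-14.142) -> (-7,-9) [heading=40, draw]
  RT 40: heading 40 -> 0
]
Final: pos=(-7,-9), heading=0, 9 segment(s) drawn

Start position: (-7, -9)
Final position: (-7, -9)
Distance = 0; < 1e-6 -> CLOSED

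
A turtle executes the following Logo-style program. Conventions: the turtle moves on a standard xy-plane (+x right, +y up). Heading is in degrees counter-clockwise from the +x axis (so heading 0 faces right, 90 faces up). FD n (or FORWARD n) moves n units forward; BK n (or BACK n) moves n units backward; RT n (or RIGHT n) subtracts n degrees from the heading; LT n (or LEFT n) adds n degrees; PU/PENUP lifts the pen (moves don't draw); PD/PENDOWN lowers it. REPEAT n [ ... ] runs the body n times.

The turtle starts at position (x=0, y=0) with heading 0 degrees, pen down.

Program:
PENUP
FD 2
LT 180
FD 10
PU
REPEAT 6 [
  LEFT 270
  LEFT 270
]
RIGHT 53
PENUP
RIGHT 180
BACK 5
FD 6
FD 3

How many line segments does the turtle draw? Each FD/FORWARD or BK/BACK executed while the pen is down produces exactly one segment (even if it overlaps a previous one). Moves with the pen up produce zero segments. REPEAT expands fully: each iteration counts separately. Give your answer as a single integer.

Answer: 0

Derivation:
Executing turtle program step by step:
Start: pos=(0,0), heading=0, pen down
PU: pen up
FD 2: (0,0) -> (2,0) [heading=0, move]
LT 180: heading 0 -> 180
FD 10: (2,0) -> (-8,0) [heading=180, move]
PU: pen up
REPEAT 6 [
  -- iteration 1/6 --
  LT 270: heading 180 -> 90
  LT 270: heading 90 -> 0
  -- iteration 2/6 --
  LT 270: heading 0 -> 270
  LT 270: heading 270 -> 180
  -- iteration 3/6 --
  LT 270: heading 180 -> 90
  LT 270: heading 90 -> 0
  -- iteration 4/6 --
  LT 270: heading 0 -> 270
  LT 270: heading 270 -> 180
  -- iteration 5/6 --
  LT 270: heading 180 -> 90
  LT 270: heading 90 -> 0
  -- iteration 6/6 --
  LT 270: heading 0 -> 270
  LT 270: heading 270 -> 180
]
RT 53: heading 180 -> 127
PU: pen up
RT 180: heading 127 -> 307
BK 5: (-8,0) -> (-11.009,3.993) [heading=307, move]
FD 6: (-11.009,3.993) -> (-7.398,-0.799) [heading=307, move]
FD 3: (-7.398,-0.799) -> (-5.593,-3.195) [heading=307, move]
Final: pos=(-5.593,-3.195), heading=307, 0 segment(s) drawn
Segments drawn: 0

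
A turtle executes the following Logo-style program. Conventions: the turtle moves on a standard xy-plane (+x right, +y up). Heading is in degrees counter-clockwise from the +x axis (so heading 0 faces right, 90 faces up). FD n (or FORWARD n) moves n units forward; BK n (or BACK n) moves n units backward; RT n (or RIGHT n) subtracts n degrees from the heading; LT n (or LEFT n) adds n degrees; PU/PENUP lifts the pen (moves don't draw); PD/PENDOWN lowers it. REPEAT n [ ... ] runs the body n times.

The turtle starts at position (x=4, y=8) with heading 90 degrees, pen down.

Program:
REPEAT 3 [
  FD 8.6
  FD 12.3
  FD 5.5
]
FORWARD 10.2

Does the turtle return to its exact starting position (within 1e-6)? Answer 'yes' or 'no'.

Answer: no

Derivation:
Executing turtle program step by step:
Start: pos=(4,8), heading=90, pen down
REPEAT 3 [
  -- iteration 1/3 --
  FD 8.6: (4,8) -> (4,16.6) [heading=90, draw]
  FD 12.3: (4,16.6) -> (4,28.9) [heading=90, draw]
  FD 5.5: (4,28.9) -> (4,34.4) [heading=90, draw]
  -- iteration 2/3 --
  FD 8.6: (4,34.4) -> (4,43) [heading=90, draw]
  FD 12.3: (4,43) -> (4,55.3) [heading=90, draw]
  FD 5.5: (4,55.3) -> (4,60.8) [heading=90, draw]
  -- iteration 3/3 --
  FD 8.6: (4,60.8) -> (4,69.4) [heading=90, draw]
  FD 12.3: (4,69.4) -> (4,81.7) [heading=90, draw]
  FD 5.5: (4,81.7) -> (4,87.2) [heading=90, draw]
]
FD 10.2: (4,87.2) -> (4,97.4) [heading=90, draw]
Final: pos=(4,97.4), heading=90, 10 segment(s) drawn

Start position: (4, 8)
Final position: (4, 97.4)
Distance = 89.4; >= 1e-6 -> NOT closed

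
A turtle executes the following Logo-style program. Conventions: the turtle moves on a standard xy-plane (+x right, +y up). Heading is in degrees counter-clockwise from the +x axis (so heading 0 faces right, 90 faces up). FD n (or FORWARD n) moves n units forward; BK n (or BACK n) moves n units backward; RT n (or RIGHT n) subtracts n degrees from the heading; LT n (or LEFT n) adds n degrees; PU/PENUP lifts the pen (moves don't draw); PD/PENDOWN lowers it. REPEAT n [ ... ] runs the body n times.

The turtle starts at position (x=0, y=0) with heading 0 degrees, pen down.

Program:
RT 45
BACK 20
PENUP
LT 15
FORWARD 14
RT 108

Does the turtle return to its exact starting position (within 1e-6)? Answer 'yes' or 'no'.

Answer: no

Derivation:
Executing turtle program step by step:
Start: pos=(0,0), heading=0, pen down
RT 45: heading 0 -> 315
BK 20: (0,0) -> (-14.142,14.142) [heading=315, draw]
PU: pen up
LT 15: heading 315 -> 330
FD 14: (-14.142,14.142) -> (-2.018,7.142) [heading=330, move]
RT 108: heading 330 -> 222
Final: pos=(-2.018,7.142), heading=222, 1 segment(s) drawn

Start position: (0, 0)
Final position: (-2.018, 7.142)
Distance = 7.422; >= 1e-6 -> NOT closed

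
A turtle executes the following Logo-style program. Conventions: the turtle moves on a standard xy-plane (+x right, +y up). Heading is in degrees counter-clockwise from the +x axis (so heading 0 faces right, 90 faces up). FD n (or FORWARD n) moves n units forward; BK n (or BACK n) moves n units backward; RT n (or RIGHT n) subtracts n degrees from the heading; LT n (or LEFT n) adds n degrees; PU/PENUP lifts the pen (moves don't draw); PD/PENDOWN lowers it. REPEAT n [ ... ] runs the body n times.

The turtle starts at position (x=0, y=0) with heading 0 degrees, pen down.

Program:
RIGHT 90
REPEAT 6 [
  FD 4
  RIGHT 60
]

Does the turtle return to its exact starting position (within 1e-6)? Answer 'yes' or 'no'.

Answer: yes

Derivation:
Executing turtle program step by step:
Start: pos=(0,0), heading=0, pen down
RT 90: heading 0 -> 270
REPEAT 6 [
  -- iteration 1/6 --
  FD 4: (0,0) -> (0,-4) [heading=270, draw]
  RT 60: heading 270 -> 210
  -- iteration 2/6 --
  FD 4: (0,-4) -> (-3.464,-6) [heading=210, draw]
  RT 60: heading 210 -> 150
  -- iteration 3/6 --
  FD 4: (-3.464,-6) -> (-6.928,-4) [heading=150, draw]
  RT 60: heading 150 -> 90
  -- iteration 4/6 --
  FD 4: (-6.928,-4) -> (-6.928,0) [heading=90, draw]
  RT 60: heading 90 -> 30
  -- iteration 5/6 --
  FD 4: (-6.928,0) -> (-3.464,2) [heading=30, draw]
  RT 60: heading 30 -> 330
  -- iteration 6/6 --
  FD 4: (-3.464,2) -> (0,0) [heading=330, draw]
  RT 60: heading 330 -> 270
]
Final: pos=(0,0), heading=270, 6 segment(s) drawn

Start position: (0, 0)
Final position: (0, 0)
Distance = 0; < 1e-6 -> CLOSED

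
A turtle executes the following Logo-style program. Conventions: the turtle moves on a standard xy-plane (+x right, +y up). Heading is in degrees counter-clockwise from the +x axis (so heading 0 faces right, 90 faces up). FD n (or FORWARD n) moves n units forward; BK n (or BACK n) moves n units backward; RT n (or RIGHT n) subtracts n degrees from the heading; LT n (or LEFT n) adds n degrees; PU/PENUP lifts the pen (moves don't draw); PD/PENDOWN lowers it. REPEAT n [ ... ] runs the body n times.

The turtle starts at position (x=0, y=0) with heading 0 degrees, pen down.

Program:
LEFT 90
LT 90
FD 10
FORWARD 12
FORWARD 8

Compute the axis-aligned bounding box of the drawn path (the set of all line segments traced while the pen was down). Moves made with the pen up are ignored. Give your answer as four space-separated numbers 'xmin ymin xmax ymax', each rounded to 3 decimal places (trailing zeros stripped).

Answer: -30 0 0 0

Derivation:
Executing turtle program step by step:
Start: pos=(0,0), heading=0, pen down
LT 90: heading 0 -> 90
LT 90: heading 90 -> 180
FD 10: (0,0) -> (-10,0) [heading=180, draw]
FD 12: (-10,0) -> (-22,0) [heading=180, draw]
FD 8: (-22,0) -> (-30,0) [heading=180, draw]
Final: pos=(-30,0), heading=180, 3 segment(s) drawn

Segment endpoints: x in {-30, -22, -10, 0}, y in {0, 0, 0, 0}
xmin=-30, ymin=0, xmax=0, ymax=0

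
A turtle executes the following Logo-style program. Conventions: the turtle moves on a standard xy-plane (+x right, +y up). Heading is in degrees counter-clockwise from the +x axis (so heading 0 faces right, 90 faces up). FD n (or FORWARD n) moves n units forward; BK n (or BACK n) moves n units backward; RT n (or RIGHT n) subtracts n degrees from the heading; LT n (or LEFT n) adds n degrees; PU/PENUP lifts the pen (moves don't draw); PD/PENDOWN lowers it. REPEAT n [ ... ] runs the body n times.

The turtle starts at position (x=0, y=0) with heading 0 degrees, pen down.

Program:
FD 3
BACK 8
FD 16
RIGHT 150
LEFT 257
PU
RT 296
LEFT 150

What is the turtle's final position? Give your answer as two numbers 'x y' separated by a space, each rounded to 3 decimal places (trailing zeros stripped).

Answer: 11 0

Derivation:
Executing turtle program step by step:
Start: pos=(0,0), heading=0, pen down
FD 3: (0,0) -> (3,0) [heading=0, draw]
BK 8: (3,0) -> (-5,0) [heading=0, draw]
FD 16: (-5,0) -> (11,0) [heading=0, draw]
RT 150: heading 0 -> 210
LT 257: heading 210 -> 107
PU: pen up
RT 296: heading 107 -> 171
LT 150: heading 171 -> 321
Final: pos=(11,0), heading=321, 3 segment(s) drawn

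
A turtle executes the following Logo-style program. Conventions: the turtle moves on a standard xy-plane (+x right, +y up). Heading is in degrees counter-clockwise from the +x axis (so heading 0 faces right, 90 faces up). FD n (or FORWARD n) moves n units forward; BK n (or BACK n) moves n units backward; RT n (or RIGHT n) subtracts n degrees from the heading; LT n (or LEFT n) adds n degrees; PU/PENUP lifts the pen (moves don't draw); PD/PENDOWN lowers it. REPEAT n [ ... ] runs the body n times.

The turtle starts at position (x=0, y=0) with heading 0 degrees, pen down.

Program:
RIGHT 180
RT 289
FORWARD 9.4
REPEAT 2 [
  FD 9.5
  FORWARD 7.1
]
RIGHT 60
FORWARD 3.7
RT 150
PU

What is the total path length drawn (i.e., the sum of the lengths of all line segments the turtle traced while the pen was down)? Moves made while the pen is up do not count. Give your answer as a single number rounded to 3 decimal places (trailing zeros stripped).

Executing turtle program step by step:
Start: pos=(0,0), heading=0, pen down
RT 180: heading 0 -> 180
RT 289: heading 180 -> 251
FD 9.4: (0,0) -> (-3.06,-8.888) [heading=251, draw]
REPEAT 2 [
  -- iteration 1/2 --
  FD 9.5: (-3.06,-8.888) -> (-6.153,-17.87) [heading=251, draw]
  FD 7.1: (-6.153,-17.87) -> (-8.465,-24.583) [heading=251, draw]
  -- iteration 2/2 --
  FD 9.5: (-8.465,-24.583) -> (-11.558,-33.566) [heading=251, draw]
  FD 7.1: (-11.558,-33.566) -> (-13.869,-40.279) [heading=251, draw]
]
RT 60: heading 251 -> 191
FD 3.7: (-13.869,-40.279) -> (-17.501,-40.985) [heading=191, draw]
RT 150: heading 191 -> 41
PU: pen up
Final: pos=(-17.501,-40.985), heading=41, 6 segment(s) drawn

Segment lengths:
  seg 1: (0,0) -> (-3.06,-8.888), length = 9.4
  seg 2: (-3.06,-8.888) -> (-6.153,-17.87), length = 9.5
  seg 3: (-6.153,-17.87) -> (-8.465,-24.583), length = 7.1
  seg 4: (-8.465,-24.583) -> (-11.558,-33.566), length = 9.5
  seg 5: (-11.558,-33.566) -> (-13.869,-40.279), length = 7.1
  seg 6: (-13.869,-40.279) -> (-17.501,-40.985), length = 3.7
Total = 46.3

Answer: 46.3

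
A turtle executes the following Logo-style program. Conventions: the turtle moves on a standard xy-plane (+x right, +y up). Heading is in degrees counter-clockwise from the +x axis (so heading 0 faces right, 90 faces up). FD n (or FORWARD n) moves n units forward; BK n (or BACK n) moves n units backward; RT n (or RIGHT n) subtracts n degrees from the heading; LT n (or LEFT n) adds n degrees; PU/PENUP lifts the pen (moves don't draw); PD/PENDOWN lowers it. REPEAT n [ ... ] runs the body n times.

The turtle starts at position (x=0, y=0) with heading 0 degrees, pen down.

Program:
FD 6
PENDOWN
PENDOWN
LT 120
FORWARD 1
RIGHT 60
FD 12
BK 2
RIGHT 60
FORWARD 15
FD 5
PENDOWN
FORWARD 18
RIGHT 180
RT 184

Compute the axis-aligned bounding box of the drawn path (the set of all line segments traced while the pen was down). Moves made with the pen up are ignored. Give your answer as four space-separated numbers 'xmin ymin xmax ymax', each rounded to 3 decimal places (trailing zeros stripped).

Answer: 0 0 48.5 11.258

Derivation:
Executing turtle program step by step:
Start: pos=(0,0), heading=0, pen down
FD 6: (0,0) -> (6,0) [heading=0, draw]
PD: pen down
PD: pen down
LT 120: heading 0 -> 120
FD 1: (6,0) -> (5.5,0.866) [heading=120, draw]
RT 60: heading 120 -> 60
FD 12: (5.5,0.866) -> (11.5,11.258) [heading=60, draw]
BK 2: (11.5,11.258) -> (10.5,9.526) [heading=60, draw]
RT 60: heading 60 -> 0
FD 15: (10.5,9.526) -> (25.5,9.526) [heading=0, draw]
FD 5: (25.5,9.526) -> (30.5,9.526) [heading=0, draw]
PD: pen down
FD 18: (30.5,9.526) -> (48.5,9.526) [heading=0, draw]
RT 180: heading 0 -> 180
RT 184: heading 180 -> 356
Final: pos=(48.5,9.526), heading=356, 7 segment(s) drawn

Segment endpoints: x in {0, 5.5, 6, 10.5, 11.5, 25.5, 30.5, 48.5}, y in {0, 0.866, 9.526, 11.258}
xmin=0, ymin=0, xmax=48.5, ymax=11.258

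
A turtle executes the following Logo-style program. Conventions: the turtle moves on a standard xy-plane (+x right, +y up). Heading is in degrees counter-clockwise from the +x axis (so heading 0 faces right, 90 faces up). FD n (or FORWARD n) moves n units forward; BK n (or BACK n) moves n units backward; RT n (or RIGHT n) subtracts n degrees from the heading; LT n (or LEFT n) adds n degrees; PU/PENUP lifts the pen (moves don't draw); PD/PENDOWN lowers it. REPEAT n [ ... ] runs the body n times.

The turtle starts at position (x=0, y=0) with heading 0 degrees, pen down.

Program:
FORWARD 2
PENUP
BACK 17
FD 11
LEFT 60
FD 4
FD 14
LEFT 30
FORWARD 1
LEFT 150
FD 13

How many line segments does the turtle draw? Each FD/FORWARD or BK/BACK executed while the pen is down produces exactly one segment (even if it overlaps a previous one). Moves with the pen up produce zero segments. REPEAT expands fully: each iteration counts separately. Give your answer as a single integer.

Executing turtle program step by step:
Start: pos=(0,0), heading=0, pen down
FD 2: (0,0) -> (2,0) [heading=0, draw]
PU: pen up
BK 17: (2,0) -> (-15,0) [heading=0, move]
FD 11: (-15,0) -> (-4,0) [heading=0, move]
LT 60: heading 0 -> 60
FD 4: (-4,0) -> (-2,3.464) [heading=60, move]
FD 14: (-2,3.464) -> (5,15.588) [heading=60, move]
LT 30: heading 60 -> 90
FD 1: (5,15.588) -> (5,16.588) [heading=90, move]
LT 150: heading 90 -> 240
FD 13: (5,16.588) -> (-1.5,5.33) [heading=240, move]
Final: pos=(-1.5,5.33), heading=240, 1 segment(s) drawn
Segments drawn: 1

Answer: 1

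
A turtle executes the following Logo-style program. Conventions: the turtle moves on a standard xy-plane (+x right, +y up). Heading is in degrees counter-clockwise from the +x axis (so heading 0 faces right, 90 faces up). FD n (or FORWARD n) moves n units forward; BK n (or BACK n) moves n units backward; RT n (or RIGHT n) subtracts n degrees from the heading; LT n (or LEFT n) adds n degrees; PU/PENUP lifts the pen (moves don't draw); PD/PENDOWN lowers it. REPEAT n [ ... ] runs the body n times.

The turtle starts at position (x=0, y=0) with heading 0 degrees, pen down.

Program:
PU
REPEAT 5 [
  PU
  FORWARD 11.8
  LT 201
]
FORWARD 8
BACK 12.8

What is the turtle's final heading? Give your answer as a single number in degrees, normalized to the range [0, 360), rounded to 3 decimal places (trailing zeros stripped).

Executing turtle program step by step:
Start: pos=(0,0), heading=0, pen down
PU: pen up
REPEAT 5 [
  -- iteration 1/5 --
  PU: pen up
  FD 11.8: (0,0) -> (11.8,0) [heading=0, move]
  LT 201: heading 0 -> 201
  -- iteration 2/5 --
  PU: pen up
  FD 11.8: (11.8,0) -> (0.784,-4.229) [heading=201, move]
  LT 201: heading 201 -> 42
  -- iteration 3/5 --
  PU: pen up
  FD 11.8: (0.784,-4.229) -> (9.553,3.667) [heading=42, move]
  LT 201: heading 42 -> 243
  -- iteration 4/5 --
  PU: pen up
  FD 11.8: (9.553,3.667) -> (4.196,-6.847) [heading=243, move]
  LT 201: heading 243 -> 84
  -- iteration 5/5 --
  PU: pen up
  FD 11.8: (4.196,-6.847) -> (5.429,4.888) [heading=84, move]
  LT 201: heading 84 -> 285
]
FD 8: (5.429,4.888) -> (7.5,-2.839) [heading=285, move]
BK 12.8: (7.5,-2.839) -> (4.187,9.525) [heading=285, move]
Final: pos=(4.187,9.525), heading=285, 0 segment(s) drawn

Answer: 285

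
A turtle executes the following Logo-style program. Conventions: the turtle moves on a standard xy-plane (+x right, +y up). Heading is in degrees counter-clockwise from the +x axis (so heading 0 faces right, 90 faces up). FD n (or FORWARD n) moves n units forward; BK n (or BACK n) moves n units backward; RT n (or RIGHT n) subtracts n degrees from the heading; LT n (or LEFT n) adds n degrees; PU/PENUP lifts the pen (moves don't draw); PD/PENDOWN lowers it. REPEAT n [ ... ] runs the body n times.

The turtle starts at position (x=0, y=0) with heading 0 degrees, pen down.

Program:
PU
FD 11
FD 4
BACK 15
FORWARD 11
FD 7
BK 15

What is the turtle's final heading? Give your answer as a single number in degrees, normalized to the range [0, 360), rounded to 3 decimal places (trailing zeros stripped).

Answer: 0

Derivation:
Executing turtle program step by step:
Start: pos=(0,0), heading=0, pen down
PU: pen up
FD 11: (0,0) -> (11,0) [heading=0, move]
FD 4: (11,0) -> (15,0) [heading=0, move]
BK 15: (15,0) -> (0,0) [heading=0, move]
FD 11: (0,0) -> (11,0) [heading=0, move]
FD 7: (11,0) -> (18,0) [heading=0, move]
BK 15: (18,0) -> (3,0) [heading=0, move]
Final: pos=(3,0), heading=0, 0 segment(s) drawn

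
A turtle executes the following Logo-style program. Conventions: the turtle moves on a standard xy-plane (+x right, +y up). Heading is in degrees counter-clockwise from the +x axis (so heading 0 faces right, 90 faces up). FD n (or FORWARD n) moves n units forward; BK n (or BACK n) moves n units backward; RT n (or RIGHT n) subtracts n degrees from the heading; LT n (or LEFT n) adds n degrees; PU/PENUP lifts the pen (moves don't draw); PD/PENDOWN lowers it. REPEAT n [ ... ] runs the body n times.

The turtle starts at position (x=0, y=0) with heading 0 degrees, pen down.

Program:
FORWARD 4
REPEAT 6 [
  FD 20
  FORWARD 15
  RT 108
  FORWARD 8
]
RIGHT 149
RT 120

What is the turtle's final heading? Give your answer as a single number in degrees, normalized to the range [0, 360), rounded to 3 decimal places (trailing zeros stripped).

Answer: 163

Derivation:
Executing turtle program step by step:
Start: pos=(0,0), heading=0, pen down
FD 4: (0,0) -> (4,0) [heading=0, draw]
REPEAT 6 [
  -- iteration 1/6 --
  FD 20: (4,0) -> (24,0) [heading=0, draw]
  FD 15: (24,0) -> (39,0) [heading=0, draw]
  RT 108: heading 0 -> 252
  FD 8: (39,0) -> (36.528,-7.608) [heading=252, draw]
  -- iteration 2/6 --
  FD 20: (36.528,-7.608) -> (30.348,-26.63) [heading=252, draw]
  FD 15: (30.348,-26.63) -> (25.712,-40.895) [heading=252, draw]
  RT 108: heading 252 -> 144
  FD 8: (25.712,-40.895) -> (19.24,-36.193) [heading=144, draw]
  -- iteration 3/6 --
  FD 20: (19.24,-36.193) -> (3.06,-24.437) [heading=144, draw]
  FD 15: (3.06,-24.437) -> (-9.075,-15.621) [heading=144, draw]
  RT 108: heading 144 -> 36
  FD 8: (-9.075,-15.621) -> (-2.603,-10.918) [heading=36, draw]
  -- iteration 4/6 --
  FD 20: (-2.603,-10.918) -> (13.577,0.837) [heading=36, draw]
  FD 15: (13.577,0.837) -> (25.712,9.654) [heading=36, draw]
  RT 108: heading 36 -> 288
  FD 8: (25.712,9.654) -> (28.184,2.046) [heading=288, draw]
  -- iteration 5/6 --
  FD 20: (28.184,2.046) -> (34.365,-16.975) [heading=288, draw]
  FD 15: (34.365,-16.975) -> (39,-31.241) [heading=288, draw]
  RT 108: heading 288 -> 180
  FD 8: (39,-31.241) -> (31,-31.241) [heading=180, draw]
  -- iteration 6/6 --
  FD 20: (31,-31.241) -> (11,-31.241) [heading=180, draw]
  FD 15: (11,-31.241) -> (-4,-31.241) [heading=180, draw]
  RT 108: heading 180 -> 72
  FD 8: (-4,-31.241) -> (-1.528,-23.633) [heading=72, draw]
]
RT 149: heading 72 -> 283
RT 120: heading 283 -> 163
Final: pos=(-1.528,-23.633), heading=163, 19 segment(s) drawn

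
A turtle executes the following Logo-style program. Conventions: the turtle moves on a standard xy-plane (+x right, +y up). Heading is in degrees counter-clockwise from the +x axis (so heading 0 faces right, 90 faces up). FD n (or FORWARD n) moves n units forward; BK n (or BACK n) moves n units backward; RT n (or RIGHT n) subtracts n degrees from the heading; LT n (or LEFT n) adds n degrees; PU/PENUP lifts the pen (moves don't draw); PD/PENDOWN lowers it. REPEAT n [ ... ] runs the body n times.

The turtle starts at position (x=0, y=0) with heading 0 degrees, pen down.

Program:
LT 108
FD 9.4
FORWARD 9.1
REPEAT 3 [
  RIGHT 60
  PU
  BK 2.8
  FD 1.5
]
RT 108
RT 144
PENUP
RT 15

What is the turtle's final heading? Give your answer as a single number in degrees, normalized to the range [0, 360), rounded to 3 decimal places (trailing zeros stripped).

Executing turtle program step by step:
Start: pos=(0,0), heading=0, pen down
LT 108: heading 0 -> 108
FD 9.4: (0,0) -> (-2.905,8.94) [heading=108, draw]
FD 9.1: (-2.905,8.94) -> (-5.717,17.595) [heading=108, draw]
REPEAT 3 [
  -- iteration 1/3 --
  RT 60: heading 108 -> 48
  PU: pen up
  BK 2.8: (-5.717,17.595) -> (-7.59,15.514) [heading=48, move]
  FD 1.5: (-7.59,15.514) -> (-6.587,16.628) [heading=48, move]
  -- iteration 2/3 --
  RT 60: heading 48 -> 348
  PU: pen up
  BK 2.8: (-6.587,16.628) -> (-9.325,17.211) [heading=348, move]
  FD 1.5: (-9.325,17.211) -> (-7.858,16.899) [heading=348, move]
  -- iteration 3/3 --
  RT 60: heading 348 -> 288
  PU: pen up
  BK 2.8: (-7.858,16.899) -> (-8.724,19.562) [heading=288, move]
  FD 1.5: (-8.724,19.562) -> (-8.26,18.135) [heading=288, move]
]
RT 108: heading 288 -> 180
RT 144: heading 180 -> 36
PU: pen up
RT 15: heading 36 -> 21
Final: pos=(-8.26,18.135), heading=21, 2 segment(s) drawn

Answer: 21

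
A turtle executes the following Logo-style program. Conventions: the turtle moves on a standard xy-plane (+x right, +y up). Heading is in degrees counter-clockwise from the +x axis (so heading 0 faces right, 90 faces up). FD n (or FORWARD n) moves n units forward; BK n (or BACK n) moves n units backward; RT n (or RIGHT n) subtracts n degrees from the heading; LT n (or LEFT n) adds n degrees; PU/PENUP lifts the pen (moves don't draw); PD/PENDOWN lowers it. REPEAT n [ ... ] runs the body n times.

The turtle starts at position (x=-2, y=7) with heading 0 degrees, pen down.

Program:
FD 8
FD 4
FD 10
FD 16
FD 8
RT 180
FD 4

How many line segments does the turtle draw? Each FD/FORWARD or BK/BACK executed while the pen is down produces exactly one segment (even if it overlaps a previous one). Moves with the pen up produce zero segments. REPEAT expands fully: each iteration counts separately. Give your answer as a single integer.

Executing turtle program step by step:
Start: pos=(-2,7), heading=0, pen down
FD 8: (-2,7) -> (6,7) [heading=0, draw]
FD 4: (6,7) -> (10,7) [heading=0, draw]
FD 10: (10,7) -> (20,7) [heading=0, draw]
FD 16: (20,7) -> (36,7) [heading=0, draw]
FD 8: (36,7) -> (44,7) [heading=0, draw]
RT 180: heading 0 -> 180
FD 4: (44,7) -> (40,7) [heading=180, draw]
Final: pos=(40,7), heading=180, 6 segment(s) drawn
Segments drawn: 6

Answer: 6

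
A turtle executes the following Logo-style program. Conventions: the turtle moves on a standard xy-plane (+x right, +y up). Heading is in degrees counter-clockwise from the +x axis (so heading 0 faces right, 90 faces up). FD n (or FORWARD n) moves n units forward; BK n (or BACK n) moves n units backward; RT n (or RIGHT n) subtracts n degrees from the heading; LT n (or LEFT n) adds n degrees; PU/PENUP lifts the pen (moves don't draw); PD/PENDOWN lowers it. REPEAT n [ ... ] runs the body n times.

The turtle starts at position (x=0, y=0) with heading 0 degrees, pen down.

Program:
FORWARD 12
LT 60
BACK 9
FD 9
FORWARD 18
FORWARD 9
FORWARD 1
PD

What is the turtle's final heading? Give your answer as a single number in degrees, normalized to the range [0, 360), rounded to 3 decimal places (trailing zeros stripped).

Executing turtle program step by step:
Start: pos=(0,0), heading=0, pen down
FD 12: (0,0) -> (12,0) [heading=0, draw]
LT 60: heading 0 -> 60
BK 9: (12,0) -> (7.5,-7.794) [heading=60, draw]
FD 9: (7.5,-7.794) -> (12,0) [heading=60, draw]
FD 18: (12,0) -> (21,15.588) [heading=60, draw]
FD 9: (21,15.588) -> (25.5,23.383) [heading=60, draw]
FD 1: (25.5,23.383) -> (26,24.249) [heading=60, draw]
PD: pen down
Final: pos=(26,24.249), heading=60, 6 segment(s) drawn

Answer: 60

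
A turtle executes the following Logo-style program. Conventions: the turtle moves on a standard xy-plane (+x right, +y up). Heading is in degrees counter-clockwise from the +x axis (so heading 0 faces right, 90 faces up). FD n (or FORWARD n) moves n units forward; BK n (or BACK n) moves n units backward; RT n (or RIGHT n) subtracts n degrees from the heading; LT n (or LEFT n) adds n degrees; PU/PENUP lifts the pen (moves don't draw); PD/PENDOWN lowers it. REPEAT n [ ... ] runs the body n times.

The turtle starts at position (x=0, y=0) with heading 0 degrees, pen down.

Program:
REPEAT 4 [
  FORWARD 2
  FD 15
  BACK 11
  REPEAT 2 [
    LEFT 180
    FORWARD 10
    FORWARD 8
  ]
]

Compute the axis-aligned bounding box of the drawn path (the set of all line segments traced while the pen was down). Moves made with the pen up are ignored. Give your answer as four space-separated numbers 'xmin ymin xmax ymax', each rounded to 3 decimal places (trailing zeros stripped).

Answer: -12 0 35 0

Derivation:
Executing turtle program step by step:
Start: pos=(0,0), heading=0, pen down
REPEAT 4 [
  -- iteration 1/4 --
  FD 2: (0,0) -> (2,0) [heading=0, draw]
  FD 15: (2,0) -> (17,0) [heading=0, draw]
  BK 11: (17,0) -> (6,0) [heading=0, draw]
  REPEAT 2 [
    -- iteration 1/2 --
    LT 180: heading 0 -> 180
    FD 10: (6,0) -> (-4,0) [heading=180, draw]
    FD 8: (-4,0) -> (-12,0) [heading=180, draw]
    -- iteration 2/2 --
    LT 180: heading 180 -> 0
    FD 10: (-12,0) -> (-2,0) [heading=0, draw]
    FD 8: (-2,0) -> (6,0) [heading=0, draw]
  ]
  -- iteration 2/4 --
  FD 2: (6,0) -> (8,0) [heading=0, draw]
  FD 15: (8,0) -> (23,0) [heading=0, draw]
  BK 11: (23,0) -> (12,0) [heading=0, draw]
  REPEAT 2 [
    -- iteration 1/2 --
    LT 180: heading 0 -> 180
    FD 10: (12,0) -> (2,0) [heading=180, draw]
    FD 8: (2,0) -> (-6,0) [heading=180, draw]
    -- iteration 2/2 --
    LT 180: heading 180 -> 0
    FD 10: (-6,0) -> (4,0) [heading=0, draw]
    FD 8: (4,0) -> (12,0) [heading=0, draw]
  ]
  -- iteration 3/4 --
  FD 2: (12,0) -> (14,0) [heading=0, draw]
  FD 15: (14,0) -> (29,0) [heading=0, draw]
  BK 11: (29,0) -> (18,0) [heading=0, draw]
  REPEAT 2 [
    -- iteration 1/2 --
    LT 180: heading 0 -> 180
    FD 10: (18,0) -> (8,0) [heading=180, draw]
    FD 8: (8,0) -> (0,0) [heading=180, draw]
    -- iteration 2/2 --
    LT 180: heading 180 -> 0
    FD 10: (0,0) -> (10,0) [heading=0, draw]
    FD 8: (10,0) -> (18,0) [heading=0, draw]
  ]
  -- iteration 4/4 --
  FD 2: (18,0) -> (20,0) [heading=0, draw]
  FD 15: (20,0) -> (35,0) [heading=0, draw]
  BK 11: (35,0) -> (24,0) [heading=0, draw]
  REPEAT 2 [
    -- iteration 1/2 --
    LT 180: heading 0 -> 180
    FD 10: (24,0) -> (14,0) [heading=180, draw]
    FD 8: (14,0) -> (6,0) [heading=180, draw]
    -- iteration 2/2 --
    LT 180: heading 180 -> 0
    FD 10: (6,0) -> (16,0) [heading=0, draw]
    FD 8: (16,0) -> (24,0) [heading=0, draw]
  ]
]
Final: pos=(24,0), heading=0, 28 segment(s) drawn

Segment endpoints: x in {-12, -6, -4, -2, 0, 2, 4, 6, 8, 10, 12, 14, 16, 17, 18, 20, 23, 24, 29, 35}, y in {0, 0, 0, 0, 0, 0, 0, 0, 0, 0, 0, 0, 0, 0, 0, 0, 0, 0, 0, 0, 0, 0, 0, 0, 0, 0}
xmin=-12, ymin=0, xmax=35, ymax=0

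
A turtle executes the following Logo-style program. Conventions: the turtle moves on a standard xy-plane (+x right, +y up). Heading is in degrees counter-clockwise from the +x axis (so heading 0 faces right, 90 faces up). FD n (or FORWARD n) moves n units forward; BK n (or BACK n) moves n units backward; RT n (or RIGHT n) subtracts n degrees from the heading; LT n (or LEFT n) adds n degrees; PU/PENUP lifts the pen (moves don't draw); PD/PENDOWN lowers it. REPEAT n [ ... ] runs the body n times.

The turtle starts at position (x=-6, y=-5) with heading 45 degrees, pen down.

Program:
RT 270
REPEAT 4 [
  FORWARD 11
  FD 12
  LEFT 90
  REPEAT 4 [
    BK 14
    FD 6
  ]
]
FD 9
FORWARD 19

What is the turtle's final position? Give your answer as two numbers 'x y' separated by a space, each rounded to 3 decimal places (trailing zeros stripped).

Executing turtle program step by step:
Start: pos=(-6,-5), heading=45, pen down
RT 270: heading 45 -> 135
REPEAT 4 [
  -- iteration 1/4 --
  FD 11: (-6,-5) -> (-13.778,2.778) [heading=135, draw]
  FD 12: (-13.778,2.778) -> (-22.263,11.263) [heading=135, draw]
  LT 90: heading 135 -> 225
  REPEAT 4 [
    -- iteration 1/4 --
    BK 14: (-22.263,11.263) -> (-12.364,21.163) [heading=225, draw]
    FD 6: (-12.364,21.163) -> (-16.607,16.92) [heading=225, draw]
    -- iteration 2/4 --
    BK 14: (-16.607,16.92) -> (-6.707,26.82) [heading=225, draw]
    FD 6: (-6.707,26.82) -> (-10.95,22.577) [heading=225, draw]
    -- iteration 3/4 --
    BK 14: (-10.95,22.577) -> (-1.05,32.477) [heading=225, draw]
    FD 6: (-1.05,32.477) -> (-5.293,28.234) [heading=225, draw]
    -- iteration 4/4 --
    BK 14: (-5.293,28.234) -> (4.607,38.134) [heading=225, draw]
    FD 6: (4.607,38.134) -> (0.364,33.891) [heading=225, draw]
  ]
  -- iteration 2/4 --
  FD 11: (0.364,33.891) -> (-7.414,26.113) [heading=225, draw]
  FD 12: (-7.414,26.113) -> (-15.899,17.627) [heading=225, draw]
  LT 90: heading 225 -> 315
  REPEAT 4 [
    -- iteration 1/4 --
    BK 14: (-15.899,17.627) -> (-25.799,27.527) [heading=315, draw]
    FD 6: (-25.799,27.527) -> (-21.556,23.284) [heading=315, draw]
    -- iteration 2/4 --
    BK 14: (-21.556,23.284) -> (-31.456,33.184) [heading=315, draw]
    FD 6: (-31.456,33.184) -> (-27.213,28.941) [heading=315, draw]
    -- iteration 3/4 --
    BK 14: (-27.213,28.941) -> (-37.113,38.841) [heading=315, draw]
    FD 6: (-37.113,38.841) -> (-32.87,34.598) [heading=315, draw]
    -- iteration 4/4 --
    BK 14: (-32.87,34.598) -> (-42.77,44.497) [heading=315, draw]
    FD 6: (-42.77,44.497) -> (-38.527,40.255) [heading=315, draw]
  ]
  -- iteration 3/4 --
  FD 11: (-38.527,40.255) -> (-30.749,32.477) [heading=315, draw]
  FD 12: (-30.749,32.477) -> (-22.263,23.991) [heading=315, draw]
  LT 90: heading 315 -> 45
  REPEAT 4 [
    -- iteration 1/4 --
    BK 14: (-22.263,23.991) -> (-32.163,14.092) [heading=45, draw]
    FD 6: (-32.163,14.092) -> (-27.92,18.335) [heading=45, draw]
    -- iteration 2/4 --
    BK 14: (-27.92,18.335) -> (-37.82,8.435) [heading=45, draw]
    FD 6: (-37.82,8.435) -> (-33.577,12.678) [heading=45, draw]
    -- iteration 3/4 --
    BK 14: (-33.577,12.678) -> (-43.477,2.778) [heading=45, draw]
    FD 6: (-43.477,2.778) -> (-39.234,7.021) [heading=45, draw]
    -- iteration 4/4 --
    BK 14: (-39.234,7.021) -> (-49.134,-2.879) [heading=45, draw]
    FD 6: (-49.134,-2.879) -> (-44.891,1.364) [heading=45, draw]
  ]
  -- iteration 4/4 --
  FD 11: (-44.891,1.364) -> (-37.113,9.142) [heading=45, draw]
  FD 12: (-37.113,9.142) -> (-28.627,17.627) [heading=45, draw]
  LT 90: heading 45 -> 135
  REPEAT 4 [
    -- iteration 1/4 --
    BK 14: (-28.627,17.627) -> (-18.728,7.728) [heading=135, draw]
    FD 6: (-18.728,7.728) -> (-22.971,11.971) [heading=135, draw]
    -- iteration 2/4 --
    BK 14: (-22.971,11.971) -> (-13.071,2.071) [heading=135, draw]
    FD 6: (-13.071,2.071) -> (-17.314,6.314) [heading=135, draw]
    -- iteration 3/4 --
    BK 14: (-17.314,6.314) -> (-7.414,-3.586) [heading=135, draw]
    FD 6: (-7.414,-3.586) -> (-11.657,0.657) [heading=135, draw]
    -- iteration 4/4 --
    BK 14: (-11.657,0.657) -> (-1.757,-9.243) [heading=135, draw]
    FD 6: (-1.757,-9.243) -> (-6,-5) [heading=135, draw]
  ]
]
FD 9: (-6,-5) -> (-12.364,1.364) [heading=135, draw]
FD 19: (-12.364,1.364) -> (-25.799,14.799) [heading=135, draw]
Final: pos=(-25.799,14.799), heading=135, 42 segment(s) drawn

Answer: -25.799 14.799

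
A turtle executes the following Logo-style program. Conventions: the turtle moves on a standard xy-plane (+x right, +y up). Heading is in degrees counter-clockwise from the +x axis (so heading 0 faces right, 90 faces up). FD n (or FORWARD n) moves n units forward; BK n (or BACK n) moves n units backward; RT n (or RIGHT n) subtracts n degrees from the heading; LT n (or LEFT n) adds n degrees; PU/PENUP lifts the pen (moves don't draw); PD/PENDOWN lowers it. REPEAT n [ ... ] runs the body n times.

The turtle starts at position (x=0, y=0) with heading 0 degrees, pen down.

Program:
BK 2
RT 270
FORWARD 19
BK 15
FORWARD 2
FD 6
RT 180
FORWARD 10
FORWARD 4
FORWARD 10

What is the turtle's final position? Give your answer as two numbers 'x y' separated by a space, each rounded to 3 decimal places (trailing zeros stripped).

Executing turtle program step by step:
Start: pos=(0,0), heading=0, pen down
BK 2: (0,0) -> (-2,0) [heading=0, draw]
RT 270: heading 0 -> 90
FD 19: (-2,0) -> (-2,19) [heading=90, draw]
BK 15: (-2,19) -> (-2,4) [heading=90, draw]
FD 2: (-2,4) -> (-2,6) [heading=90, draw]
FD 6: (-2,6) -> (-2,12) [heading=90, draw]
RT 180: heading 90 -> 270
FD 10: (-2,12) -> (-2,2) [heading=270, draw]
FD 4: (-2,2) -> (-2,-2) [heading=270, draw]
FD 10: (-2,-2) -> (-2,-12) [heading=270, draw]
Final: pos=(-2,-12), heading=270, 8 segment(s) drawn

Answer: -2 -12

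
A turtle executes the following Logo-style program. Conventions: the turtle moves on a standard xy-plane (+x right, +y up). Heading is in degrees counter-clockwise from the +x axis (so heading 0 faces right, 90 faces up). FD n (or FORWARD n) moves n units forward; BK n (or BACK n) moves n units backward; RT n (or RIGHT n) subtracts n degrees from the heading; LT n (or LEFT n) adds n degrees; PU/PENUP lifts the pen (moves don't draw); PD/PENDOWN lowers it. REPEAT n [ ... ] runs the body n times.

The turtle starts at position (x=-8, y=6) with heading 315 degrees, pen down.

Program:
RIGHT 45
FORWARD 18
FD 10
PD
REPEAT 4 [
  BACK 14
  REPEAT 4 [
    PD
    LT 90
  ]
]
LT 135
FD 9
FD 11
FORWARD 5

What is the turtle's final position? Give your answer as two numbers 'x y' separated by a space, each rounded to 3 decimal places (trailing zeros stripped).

Answer: 9.678 51.678

Derivation:
Executing turtle program step by step:
Start: pos=(-8,6), heading=315, pen down
RT 45: heading 315 -> 270
FD 18: (-8,6) -> (-8,-12) [heading=270, draw]
FD 10: (-8,-12) -> (-8,-22) [heading=270, draw]
PD: pen down
REPEAT 4 [
  -- iteration 1/4 --
  BK 14: (-8,-22) -> (-8,-8) [heading=270, draw]
  REPEAT 4 [
    -- iteration 1/4 --
    PD: pen down
    LT 90: heading 270 -> 0
    -- iteration 2/4 --
    PD: pen down
    LT 90: heading 0 -> 90
    -- iteration 3/4 --
    PD: pen down
    LT 90: heading 90 -> 180
    -- iteration 4/4 --
    PD: pen down
    LT 90: heading 180 -> 270
  ]
  -- iteration 2/4 --
  BK 14: (-8,-8) -> (-8,6) [heading=270, draw]
  REPEAT 4 [
    -- iteration 1/4 --
    PD: pen down
    LT 90: heading 270 -> 0
    -- iteration 2/4 --
    PD: pen down
    LT 90: heading 0 -> 90
    -- iteration 3/4 --
    PD: pen down
    LT 90: heading 90 -> 180
    -- iteration 4/4 --
    PD: pen down
    LT 90: heading 180 -> 270
  ]
  -- iteration 3/4 --
  BK 14: (-8,6) -> (-8,20) [heading=270, draw]
  REPEAT 4 [
    -- iteration 1/4 --
    PD: pen down
    LT 90: heading 270 -> 0
    -- iteration 2/4 --
    PD: pen down
    LT 90: heading 0 -> 90
    -- iteration 3/4 --
    PD: pen down
    LT 90: heading 90 -> 180
    -- iteration 4/4 --
    PD: pen down
    LT 90: heading 180 -> 270
  ]
  -- iteration 4/4 --
  BK 14: (-8,20) -> (-8,34) [heading=270, draw]
  REPEAT 4 [
    -- iteration 1/4 --
    PD: pen down
    LT 90: heading 270 -> 0
    -- iteration 2/4 --
    PD: pen down
    LT 90: heading 0 -> 90
    -- iteration 3/4 --
    PD: pen down
    LT 90: heading 90 -> 180
    -- iteration 4/4 --
    PD: pen down
    LT 90: heading 180 -> 270
  ]
]
LT 135: heading 270 -> 45
FD 9: (-8,34) -> (-1.636,40.364) [heading=45, draw]
FD 11: (-1.636,40.364) -> (6.142,48.142) [heading=45, draw]
FD 5: (6.142,48.142) -> (9.678,51.678) [heading=45, draw]
Final: pos=(9.678,51.678), heading=45, 9 segment(s) drawn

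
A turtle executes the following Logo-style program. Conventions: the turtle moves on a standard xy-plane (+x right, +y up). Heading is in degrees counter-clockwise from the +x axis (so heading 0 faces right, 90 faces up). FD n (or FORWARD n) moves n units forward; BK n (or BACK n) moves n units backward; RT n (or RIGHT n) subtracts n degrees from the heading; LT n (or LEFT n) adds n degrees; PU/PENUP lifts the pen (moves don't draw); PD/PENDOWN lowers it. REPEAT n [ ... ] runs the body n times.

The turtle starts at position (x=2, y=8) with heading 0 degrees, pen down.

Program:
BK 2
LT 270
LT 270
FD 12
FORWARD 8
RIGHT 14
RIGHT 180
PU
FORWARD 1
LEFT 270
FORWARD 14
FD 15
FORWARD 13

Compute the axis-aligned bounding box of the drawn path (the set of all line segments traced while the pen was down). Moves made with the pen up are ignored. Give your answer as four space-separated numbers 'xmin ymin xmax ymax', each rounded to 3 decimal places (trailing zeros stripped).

Executing turtle program step by step:
Start: pos=(2,8), heading=0, pen down
BK 2: (2,8) -> (0,8) [heading=0, draw]
LT 270: heading 0 -> 270
LT 270: heading 270 -> 180
FD 12: (0,8) -> (-12,8) [heading=180, draw]
FD 8: (-12,8) -> (-20,8) [heading=180, draw]
RT 14: heading 180 -> 166
RT 180: heading 166 -> 346
PU: pen up
FD 1: (-20,8) -> (-19.03,7.758) [heading=346, move]
LT 270: heading 346 -> 256
FD 14: (-19.03,7.758) -> (-22.417,-5.826) [heading=256, move]
FD 15: (-22.417,-5.826) -> (-26.045,-20.38) [heading=256, move]
FD 13: (-26.045,-20.38) -> (-29.19,-32.994) [heading=256, move]
Final: pos=(-29.19,-32.994), heading=256, 3 segment(s) drawn

Segment endpoints: x in {-20, -12, 0, 2}, y in {8, 8, 8}
xmin=-20, ymin=8, xmax=2, ymax=8

Answer: -20 8 2 8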